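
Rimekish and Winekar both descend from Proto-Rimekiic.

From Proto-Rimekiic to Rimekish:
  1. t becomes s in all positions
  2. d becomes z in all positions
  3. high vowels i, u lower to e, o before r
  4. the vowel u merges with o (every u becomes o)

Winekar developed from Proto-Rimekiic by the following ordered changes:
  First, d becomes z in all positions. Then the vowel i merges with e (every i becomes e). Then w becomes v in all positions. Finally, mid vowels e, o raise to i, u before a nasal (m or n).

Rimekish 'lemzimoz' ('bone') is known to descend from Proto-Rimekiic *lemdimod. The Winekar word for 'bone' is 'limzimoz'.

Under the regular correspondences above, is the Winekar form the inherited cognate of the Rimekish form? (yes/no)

yes

Derive the expected Winekar reflex of *lemdimod:
Winekar: *lemdimod > lemzimoz > lemzemoz > limzimoz  (by unconditioned shift, vowel merger, pre-nasal raising)
Winekar 'limzimoz' matches the regular reflex exactly, so the pair is cognate.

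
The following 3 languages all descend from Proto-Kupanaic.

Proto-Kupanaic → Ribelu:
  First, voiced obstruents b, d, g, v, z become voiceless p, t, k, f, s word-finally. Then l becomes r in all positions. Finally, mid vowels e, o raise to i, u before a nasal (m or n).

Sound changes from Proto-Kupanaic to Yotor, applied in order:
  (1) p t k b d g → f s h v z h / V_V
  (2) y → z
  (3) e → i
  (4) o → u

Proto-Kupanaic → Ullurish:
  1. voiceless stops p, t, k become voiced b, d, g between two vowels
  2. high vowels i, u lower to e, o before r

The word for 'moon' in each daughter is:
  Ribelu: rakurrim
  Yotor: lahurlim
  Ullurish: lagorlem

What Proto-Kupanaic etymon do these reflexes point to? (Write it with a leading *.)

Position 7: Ribelu has i, Yotor has i, Ullurish has e. Taking the neighbouring segments as reconstructed: Ribelu i could go back to *e or *i; Yotor i could go back to *e or *i; Ullurish e can only go back to *e — the one source consistent with every daughter is *e.
Position 1: Ribelu has r, Yotor has l, Ullurish has l. Yotor preserves l here (none of its changes turn any other segment into l), so the proto-segment is *l.
This points to *lakurlem. Verify forward in each daughter:
Ribelu: start from *lakurlem.
  rule 1: no change — lakurlem
  rule 2 (unconditioned shift): lakurlem → rakurrem
  rule 3 (pre-nasal raising): rakurrem → rakurrim
  ⇒ Ribelu rakurrim
Yotor: *lakurlem > lahurlem > lahurlim  (by intervocalic lenition, vowel merger)
Ullurish: *lakurlem > lagurlem > lagorlem  (by intervocalic voicing, pre-rhotic lowering)
*lakurlem is the unique common source.

*lakurlem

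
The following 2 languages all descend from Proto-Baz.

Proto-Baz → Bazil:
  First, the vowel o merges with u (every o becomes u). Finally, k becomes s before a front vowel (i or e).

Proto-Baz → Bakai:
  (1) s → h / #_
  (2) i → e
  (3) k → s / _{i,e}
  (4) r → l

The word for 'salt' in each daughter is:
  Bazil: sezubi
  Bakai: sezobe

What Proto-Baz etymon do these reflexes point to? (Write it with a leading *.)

Position 6: Bazil has i, Bakai has e. Bazil preserves i here (none of its changes turn any other segment into i), so the proto-segment is *i.
Position 1: Bazil has s, Bakai has s. Taking the neighbouring segments as reconstructed: Bazil s could go back to *k or *s; Bakai s can only go back to *k — the one source consistent with every daughter is *k.
This points to *kezobi. Verify forward in each daughter:
Bazil: *kezobi > kezubi > sezubi  (by vowel merger, palatalisation)
Bakai: *kezobi
  kezobi (rule 1 does not apply)
  kezobi → kezobe   [vowel merger]
  kezobe → sezobe   [palatalisation]
  sezobe (rule 4 does not apply)
  giving Bakai sezobe.
No other proto-form is consistent with every reflex, so the reconstruction is *kezobi.

*kezobi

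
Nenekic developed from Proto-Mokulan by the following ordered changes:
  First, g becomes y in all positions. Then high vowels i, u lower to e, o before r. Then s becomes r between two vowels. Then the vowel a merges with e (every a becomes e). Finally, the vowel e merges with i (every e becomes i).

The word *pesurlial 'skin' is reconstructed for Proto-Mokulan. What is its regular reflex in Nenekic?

Nenekic: start from *pesurlial.
  rule 1: no change — pesurlial
  rule 2 (pre-rhotic lowering): pesurlial → pesorlial
  rule 3 (rhotacism): pesorlial → perorlial
  rule 4 (vowel merger): perorlial → perorliel
  rule 5 (vowel merger): perorliel → pirorliil
  ⇒ Nenekic pirorliil

pirorliil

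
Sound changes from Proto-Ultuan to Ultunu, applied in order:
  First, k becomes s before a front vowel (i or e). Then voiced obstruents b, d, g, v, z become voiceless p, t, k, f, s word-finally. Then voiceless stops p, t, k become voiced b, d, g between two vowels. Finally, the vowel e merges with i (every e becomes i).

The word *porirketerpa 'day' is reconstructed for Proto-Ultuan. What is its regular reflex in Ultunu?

porirsidirpa

Ultunu: start from *porirketerpa.
  rule 1 (palatalisation): porirketerpa → porirseterpa
  rule 2: no change — porirseterpa
  rule 3 (intervocalic voicing): porirseterpa → porirsederpa
  rule 4 (vowel merger): porirsederpa → porirsidirpa
  ⇒ Ultunu porirsidirpa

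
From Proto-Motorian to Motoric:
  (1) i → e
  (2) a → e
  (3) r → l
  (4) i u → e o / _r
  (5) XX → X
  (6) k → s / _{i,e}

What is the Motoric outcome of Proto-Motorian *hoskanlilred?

hossenleled

Motoric: *hoskanlilred > hoskanlelred > hoskenlelred > hoskenlelled > hoskenleled > hossenleled  (by vowel merger, vowel merger, unconditioned shift, degemination, palatalisation)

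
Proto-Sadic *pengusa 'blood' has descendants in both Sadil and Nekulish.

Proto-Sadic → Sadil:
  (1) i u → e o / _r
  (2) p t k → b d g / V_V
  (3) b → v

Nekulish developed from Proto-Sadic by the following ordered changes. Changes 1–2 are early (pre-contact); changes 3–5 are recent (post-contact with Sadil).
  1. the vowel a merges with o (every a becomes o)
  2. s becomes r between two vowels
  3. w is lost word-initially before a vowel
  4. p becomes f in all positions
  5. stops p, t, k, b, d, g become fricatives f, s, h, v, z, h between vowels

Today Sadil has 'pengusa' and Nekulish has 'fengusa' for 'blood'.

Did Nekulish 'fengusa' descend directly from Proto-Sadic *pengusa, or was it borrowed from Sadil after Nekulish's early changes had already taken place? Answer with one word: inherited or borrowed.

If inherited, *pengusa would pass through all of Nekulish's changes:
Nekulish: start from *pengusa.
  rule 1 (vowel merger): pengusa → penguso
  rule 2 (rhotacism): penguso → penguro
  rule 3: no change — penguro
  rule 4 (unconditioned shift): penguro → fenguro
  rule 5: no change — fenguro
  ⇒ Nekulish fenguro
If borrowed from Sadil 'pengusa' after the early changes, it would undergo only the recent ones:
  rule 3 (glide loss): no change (pengusa)
  rule 4 (unconditioned shift): pengusa → fengusa
  rule 5 (intervocalic lenition): no change (fengusa)
  ⇒ as a loan: fengusa
Nekulish 'fengusa' matches the loan outcome 'fengusa', not the inherited 'fenguro' — it skipped the early Nekulish changes, so it was borrowed from Sadil.

borrowed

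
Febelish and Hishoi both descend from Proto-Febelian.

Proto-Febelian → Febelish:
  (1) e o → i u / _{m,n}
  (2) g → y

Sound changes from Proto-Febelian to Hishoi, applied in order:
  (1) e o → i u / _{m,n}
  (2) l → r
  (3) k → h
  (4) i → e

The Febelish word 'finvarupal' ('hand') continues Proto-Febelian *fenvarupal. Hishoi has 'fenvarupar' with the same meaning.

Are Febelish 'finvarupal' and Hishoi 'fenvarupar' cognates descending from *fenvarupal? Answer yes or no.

Derive the expected Hishoi reflex of *fenvarupal:
Hishoi: *fenvarupal
  fenvarupal → finvarupal   [pre-nasal raising]
  finvarupal → finvarupar   [unconditioned shift]
  finvarupar (rule 3 does not apply)
  finvarupar → fenvarupar   [vowel merger]
  giving Hishoi fenvarupar.
Hishoi 'fenvarupar' matches the regular reflex exactly, so the pair is cognate.

yes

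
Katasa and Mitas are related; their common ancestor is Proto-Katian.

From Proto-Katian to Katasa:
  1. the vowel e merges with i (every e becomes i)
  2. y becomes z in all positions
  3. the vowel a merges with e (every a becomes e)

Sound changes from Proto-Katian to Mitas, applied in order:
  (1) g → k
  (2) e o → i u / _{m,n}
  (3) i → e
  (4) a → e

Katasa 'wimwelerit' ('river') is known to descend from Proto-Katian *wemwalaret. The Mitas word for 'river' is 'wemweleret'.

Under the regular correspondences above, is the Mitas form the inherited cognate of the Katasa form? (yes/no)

Derive the expected Mitas reflex of *wemwalaret:
Mitas: start from *wemwalaret.
  rule 1: no change — wemwalaret
  rule 2 (pre-nasal raising): wemwalaret → wimwalaret
  rule 3 (vowel merger): wimwalaret → wemwalaret
  rule 4 (vowel merger): wemwalaret → wemweleret
  ⇒ Mitas wemweleret
Mitas 'wemweleret' matches the regular reflex exactly, so the pair is cognate.

yes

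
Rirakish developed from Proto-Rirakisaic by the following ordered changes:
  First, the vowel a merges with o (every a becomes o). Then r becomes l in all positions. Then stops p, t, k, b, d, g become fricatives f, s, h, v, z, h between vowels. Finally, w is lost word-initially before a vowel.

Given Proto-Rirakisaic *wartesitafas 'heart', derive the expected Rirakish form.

oltesisofos

Rirakish: *wartesitafas > wortesitofos > woltesitofos > woltesisofos > oltesisofos  (by vowel merger, unconditioned shift, intervocalic lenition, glide loss)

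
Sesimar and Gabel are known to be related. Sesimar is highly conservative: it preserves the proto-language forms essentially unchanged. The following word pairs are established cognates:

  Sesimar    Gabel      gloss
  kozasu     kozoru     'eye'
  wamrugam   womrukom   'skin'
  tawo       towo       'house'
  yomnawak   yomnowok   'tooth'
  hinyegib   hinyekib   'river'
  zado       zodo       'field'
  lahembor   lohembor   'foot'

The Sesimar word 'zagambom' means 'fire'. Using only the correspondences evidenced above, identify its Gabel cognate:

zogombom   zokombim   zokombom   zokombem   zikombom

zokombom

kozasu ~ kozoru, tawo ~ towo — Sesimar a corresponds to Gabel o after a consonant, before a consonant other than r, m, n, p, b, f, v.
wamrugam ~ womrukom — Sesimar g corresponds to Gabel k between vowels (before a back vowel).
wamrugam ~ womrukom — Sesimar a corresponds to Gabel o after a consonant, before a nasal.
Applying these to Sesimar 'zagambom':
  zagambom → zogambom   (a→o after a consonant, before a consonant other than r, m, n, p, b, f, v)
  zogambom → zokambom   (g→k between vowels (before a back vowel))
  zokambom → zokombom   (a→o after a consonant, before a nasal)
So the Gabel cognate is 'zokombom'.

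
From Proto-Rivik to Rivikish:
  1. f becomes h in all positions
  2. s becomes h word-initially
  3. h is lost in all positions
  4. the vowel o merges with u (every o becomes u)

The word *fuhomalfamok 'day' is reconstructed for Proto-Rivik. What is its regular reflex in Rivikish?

uumalamuk

Rivikish: start from *fuhomalfamok.
  rule 1 (unconditioned shift): fuhomalfamok → huhomalhamok
  rule 2: no change — huhomalhamok
  rule 3 (h-loss): huhomalhamok → uomalamok
  rule 4 (vowel merger): uomalamok → uumalamuk
  ⇒ Rivikish uumalamuk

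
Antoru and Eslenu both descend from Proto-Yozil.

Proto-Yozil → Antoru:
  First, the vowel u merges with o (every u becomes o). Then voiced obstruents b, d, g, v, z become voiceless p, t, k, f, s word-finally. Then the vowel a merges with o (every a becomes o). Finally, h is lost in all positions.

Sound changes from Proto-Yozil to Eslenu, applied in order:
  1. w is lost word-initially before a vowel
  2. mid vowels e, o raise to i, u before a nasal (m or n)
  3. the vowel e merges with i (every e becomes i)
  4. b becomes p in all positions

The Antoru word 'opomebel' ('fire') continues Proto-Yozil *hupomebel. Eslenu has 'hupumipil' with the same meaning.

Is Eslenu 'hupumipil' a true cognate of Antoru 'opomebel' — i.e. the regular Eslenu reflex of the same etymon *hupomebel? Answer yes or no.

yes

Derive the expected Eslenu reflex of *hupomebel:
Eslenu: *hupomebel
  hupomebel (rule 1 does not apply)
  hupomebel → hupumebel   [pre-nasal raising]
  hupumebel → hupumibil   [vowel merger]
  hupumibil → hupumipil   [unconditioned shift]
  giving Eslenu hupumipil.
Eslenu 'hupumipil' matches the regular reflex exactly, so the pair is cognate.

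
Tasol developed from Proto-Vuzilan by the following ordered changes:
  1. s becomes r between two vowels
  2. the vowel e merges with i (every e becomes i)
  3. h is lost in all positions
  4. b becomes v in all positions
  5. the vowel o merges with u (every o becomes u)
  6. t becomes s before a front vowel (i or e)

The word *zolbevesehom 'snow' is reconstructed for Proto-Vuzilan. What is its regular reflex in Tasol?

Tasol: start from *zolbevesehom.
  rule 1 (rhotacism): zolbevesehom → zolbeverehom
  rule 2 (vowel merger): zolbeverehom → zolbivirihom
  rule 3 (h-loss): zolbivirihom → zolbiviriom
  rule 4 (unconditioned shift): zolbiviriom → zolviviriom
  rule 5 (vowel merger): zolviviriom → zulvivirium
  rule 6: no change — zulvivirium
  ⇒ Tasol zulvivirium

zulvivirium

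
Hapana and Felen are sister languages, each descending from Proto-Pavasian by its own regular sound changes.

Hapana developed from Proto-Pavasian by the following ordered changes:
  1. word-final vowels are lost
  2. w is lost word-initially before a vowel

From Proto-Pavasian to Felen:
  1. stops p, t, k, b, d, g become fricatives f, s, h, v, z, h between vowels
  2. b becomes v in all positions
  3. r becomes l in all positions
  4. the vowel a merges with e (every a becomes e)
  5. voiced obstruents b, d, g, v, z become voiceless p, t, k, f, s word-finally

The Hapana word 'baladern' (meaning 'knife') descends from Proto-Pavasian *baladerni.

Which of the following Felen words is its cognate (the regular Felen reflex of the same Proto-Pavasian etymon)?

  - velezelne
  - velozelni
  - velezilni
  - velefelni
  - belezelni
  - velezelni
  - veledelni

velezelni

Felen: *baladerni
  baladerni → balazerni   [intervocalic lenition]
  balazerni → valazerni   [unconditioned shift]
  valazerni → valazelni   [unconditioned shift]
  valazelni → velezelni   [vowel merger]
  velezelni (rule 5 does not apply)
  giving Felen velezelni.
Among the options, 'velezelni' alone shows every Felen change applied in order.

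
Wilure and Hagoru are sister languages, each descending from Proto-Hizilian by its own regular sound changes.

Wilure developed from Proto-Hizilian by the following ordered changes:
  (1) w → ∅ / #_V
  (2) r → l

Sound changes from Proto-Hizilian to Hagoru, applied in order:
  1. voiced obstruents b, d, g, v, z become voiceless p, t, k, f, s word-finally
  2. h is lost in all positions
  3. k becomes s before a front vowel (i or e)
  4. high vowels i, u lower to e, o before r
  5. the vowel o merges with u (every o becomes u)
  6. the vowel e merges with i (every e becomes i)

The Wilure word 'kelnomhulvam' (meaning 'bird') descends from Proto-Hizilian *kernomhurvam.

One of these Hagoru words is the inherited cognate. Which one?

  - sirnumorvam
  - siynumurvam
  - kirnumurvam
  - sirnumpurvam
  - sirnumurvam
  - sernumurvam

Hagoru: start from *kernomhurvam.
  rule 1: no change — kernomhurvam
  rule 2 (h-loss): kernomhurvam → kernomurvam
  rule 3 (palatalisation): kernomurvam → sernomurvam
  rule 4 (pre-rhotic lowering): sernomurvam → sernomorvam
  rule 5 (vowel merger): sernomorvam → sernumurvam
  rule 6 (vowel merger): sernumurvam → sirnumurvam
  ⇒ Hagoru sirnumurvam
Only 'sirnumurvam' matches the regular Hagoru development of *kernomhurvam.

sirnumurvam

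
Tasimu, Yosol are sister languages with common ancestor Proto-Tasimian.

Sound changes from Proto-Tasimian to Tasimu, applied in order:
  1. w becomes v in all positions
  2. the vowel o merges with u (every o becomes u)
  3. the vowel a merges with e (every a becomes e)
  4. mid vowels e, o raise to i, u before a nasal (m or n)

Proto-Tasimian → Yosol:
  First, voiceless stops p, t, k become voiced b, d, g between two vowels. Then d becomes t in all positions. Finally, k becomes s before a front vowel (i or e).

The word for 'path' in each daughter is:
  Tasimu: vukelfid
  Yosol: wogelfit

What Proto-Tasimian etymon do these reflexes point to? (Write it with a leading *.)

*wokelfid

Position 1: Tasimu has v, Yosol has w. Yosol preserves w here (none of its changes turn any other segment into w), so the proto-segment is *w.
Position 3: Tasimu has k, Yosol has g. Tasimu preserves k here (none of its changes turn any other segment into k), so the proto-segment is *k.
Position 2: Tasimu has u, Yosol has o. Yosol preserves o here (none of its changes turn any other segment into o), so the proto-segment is *o.
Continuing position by position gives *wokelfid; check it forward:
Tasimu: *wokelfid > vokelfid > vukelfid  (by unconditioned shift, vowel merger)
Yosol: start from *wokelfid.
  rule 1 (intervocalic voicing): wokelfid → wogelfid
  rule 2 (unconditioned shift): wogelfid → wogelfit
  rule 3: no change — wogelfit
  ⇒ Yosol wogelfit
*wokelfid is the unique common source.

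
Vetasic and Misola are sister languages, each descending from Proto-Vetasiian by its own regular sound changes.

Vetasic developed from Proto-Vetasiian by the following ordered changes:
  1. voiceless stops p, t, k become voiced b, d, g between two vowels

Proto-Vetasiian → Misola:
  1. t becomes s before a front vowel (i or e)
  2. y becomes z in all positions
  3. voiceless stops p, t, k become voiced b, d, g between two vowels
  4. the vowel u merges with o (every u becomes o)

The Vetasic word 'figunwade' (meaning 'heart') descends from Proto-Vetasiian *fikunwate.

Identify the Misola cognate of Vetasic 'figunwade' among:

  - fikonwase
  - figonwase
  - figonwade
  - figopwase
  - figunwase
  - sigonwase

Misola: *fikunwate > fikunwase > figunwase > figonwase  (by palatalisation, intervocalic voicing, vowel merger)

figonwase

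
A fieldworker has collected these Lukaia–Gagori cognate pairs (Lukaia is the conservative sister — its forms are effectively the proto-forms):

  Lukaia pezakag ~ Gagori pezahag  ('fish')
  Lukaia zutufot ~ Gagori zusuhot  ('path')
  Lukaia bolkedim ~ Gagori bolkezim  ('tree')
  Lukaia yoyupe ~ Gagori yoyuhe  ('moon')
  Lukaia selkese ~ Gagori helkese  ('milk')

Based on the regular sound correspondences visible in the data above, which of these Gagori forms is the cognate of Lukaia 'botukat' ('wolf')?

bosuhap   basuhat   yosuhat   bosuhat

zutufot ~ zusuhot — Lukaia t corresponds to Gagori s between vowels (before a back vowel).
pezakag ~ pezahag — Lukaia k corresponds to Gagori h between vowels (before a back vowel).
Applying these to Lukaia 'botukat':
  botukat → bosukat   (t→s between vowels (before a back vowel))
  bosukat → bosuhat   (k→h between vowels (before a back vowel))
So the Gagori cognate is 'bosuhat'.

bosuhat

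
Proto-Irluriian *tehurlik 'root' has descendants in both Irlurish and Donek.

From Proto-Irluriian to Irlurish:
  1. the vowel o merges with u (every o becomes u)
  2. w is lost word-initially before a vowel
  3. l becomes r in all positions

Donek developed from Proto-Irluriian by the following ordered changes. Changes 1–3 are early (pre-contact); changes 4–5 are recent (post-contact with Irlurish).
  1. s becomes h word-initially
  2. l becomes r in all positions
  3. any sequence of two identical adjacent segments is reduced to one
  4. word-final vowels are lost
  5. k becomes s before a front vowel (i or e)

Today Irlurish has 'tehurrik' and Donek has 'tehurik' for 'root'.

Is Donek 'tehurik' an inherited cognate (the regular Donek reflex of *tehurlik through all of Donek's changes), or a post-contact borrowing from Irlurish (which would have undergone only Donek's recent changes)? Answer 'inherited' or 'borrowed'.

inherited

If inherited, *tehurlik would pass through all of Donek's changes:
Donek: *tehurlik
  tehurlik (rule 1 does not apply)
  tehurlik → tehurrik   [unconditioned shift]
  tehurrik → tehurik   [degemination]
  tehurik (rule 4 does not apply)
  tehurik (rule 5 does not apply)
  giving Donek tehurik.
If borrowed from Irlurish 'tehurrik' after the early changes, it would undergo only the recent ones:
  rule 4 (apocope): no change (tehurrik)
  rule 5 (palatalisation): no change (tehurrik)
  ⇒ as a loan: tehurrik
Donek 'tehurik' matches the inherited outcome exactly, so it is an inherited cognate, not a loan.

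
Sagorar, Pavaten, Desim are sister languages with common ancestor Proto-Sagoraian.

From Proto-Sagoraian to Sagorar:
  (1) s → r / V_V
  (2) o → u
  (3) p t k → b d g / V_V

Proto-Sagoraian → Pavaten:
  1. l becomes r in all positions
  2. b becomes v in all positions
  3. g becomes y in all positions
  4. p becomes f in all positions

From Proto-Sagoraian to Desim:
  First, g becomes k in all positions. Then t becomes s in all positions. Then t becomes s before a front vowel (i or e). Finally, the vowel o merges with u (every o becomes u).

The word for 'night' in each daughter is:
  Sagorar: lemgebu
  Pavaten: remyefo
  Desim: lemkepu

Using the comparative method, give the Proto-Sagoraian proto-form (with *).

Position 6: Sagorar has b, Pavaten has f, Desim has p. Desim preserves p here (none of its changes turn any other segment into p), so the proto-segment is *p.
Position 4: Sagorar has g, Pavaten has y, Desim has k. Taking the neighbouring segments as reconstructed: Sagorar g can only go back to *g; Pavaten y could go back to *g or *y; Desim k could go back to *k or *g — the one source consistent with every daughter is *g.
This points to *lemgepo. Verify forward in each daughter:
Sagorar: start from *lemgepo.
  rule 1: no change — lemgepo
  rule 2 (vowel merger): lemgepo → lemgepu
  rule 3 (intervocalic voicing): lemgepu → lemgebu
  ⇒ Sagorar lemgebu
Pavaten: start from *lemgepo.
  rule 1 (unconditioned shift): lemgepo → remgepo
  rule 2: no change — remgepo
  rule 3 (unconditioned shift): remgepo → remyepo
  rule 4 (unconditioned shift): remyepo → remyefo
  ⇒ Pavaten remyefo
Desim: *lemgepo > lemkepo > lemkepu  (by unconditioned shift, vowel merger)
No other proto-form is consistent with every reflex, so the reconstruction is *lemgepo.

*lemgepo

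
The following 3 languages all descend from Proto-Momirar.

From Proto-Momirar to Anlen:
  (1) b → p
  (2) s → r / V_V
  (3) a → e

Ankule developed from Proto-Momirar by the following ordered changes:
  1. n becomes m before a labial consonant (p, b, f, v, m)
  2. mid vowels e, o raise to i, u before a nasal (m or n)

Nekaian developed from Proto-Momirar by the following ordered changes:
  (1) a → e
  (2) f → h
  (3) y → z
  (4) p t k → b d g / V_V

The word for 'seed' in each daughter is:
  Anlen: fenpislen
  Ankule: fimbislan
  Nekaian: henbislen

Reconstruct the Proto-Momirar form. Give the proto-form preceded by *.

*fenbislan

Position 2: Anlen has e, Ankule has i, Nekaian has e. Taking the neighbouring segments as reconstructed: Anlen e could go back to *a or *e; Ankule i could go back to *e or *i; Nekaian e could go back to *a or *e — the one source consistent with every daughter is *e.
Position 1: Anlen has f, Ankule has f, Nekaian has h. Anlen preserves f here (none of its changes turn any other segment into f), so the proto-segment is *f.
Verify the candidate proto-form against each daughter:
Anlen: *fenbislan > fenpislan > fenpislen  (by unconditioned shift, vowel merger)
Ankule: start from *fenbislan.
  rule 1 (nasal place assimilation): fenbislan → fembislan
  rule 2 (pre-nasal raising): fembislan → fimbislan
  ⇒ Ankule fimbislan
Nekaian: *fenbislan > fenbislen > henbislen  (by vowel merger, unconditioned shift)
*fenbislan is the unique common source.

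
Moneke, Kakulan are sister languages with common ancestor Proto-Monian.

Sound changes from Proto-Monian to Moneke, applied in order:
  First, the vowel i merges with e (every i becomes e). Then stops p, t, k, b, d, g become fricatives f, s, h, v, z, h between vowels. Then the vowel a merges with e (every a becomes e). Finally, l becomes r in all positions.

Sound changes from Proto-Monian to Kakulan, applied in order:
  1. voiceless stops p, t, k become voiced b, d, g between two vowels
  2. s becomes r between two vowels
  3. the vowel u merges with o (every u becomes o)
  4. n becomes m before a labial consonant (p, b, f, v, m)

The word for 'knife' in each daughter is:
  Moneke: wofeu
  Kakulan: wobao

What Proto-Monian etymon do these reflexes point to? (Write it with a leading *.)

*wopau

Position 5: Moneke has u, Kakulan has o. Moneke preserves u here (none of its changes turn any other segment into u), so the proto-segment is *u.
Position 3: Moneke has f, Kakulan has b. Taking the neighbouring segments as reconstructed: Moneke f could go back to *p or *f; Kakulan b could go back to *p or *b — the one source consistent with every daughter is *p.
Verify the candidate proto-form against each daughter:
Moneke: *wopau > wofau > wofeu  (by intervocalic lenition, vowel merger)
Kakulan: *wopau > wobau > wobao  (by intervocalic voicing, vowel merger)
Only *wopau yields all of Moneke wofeu, Kakulan wobao.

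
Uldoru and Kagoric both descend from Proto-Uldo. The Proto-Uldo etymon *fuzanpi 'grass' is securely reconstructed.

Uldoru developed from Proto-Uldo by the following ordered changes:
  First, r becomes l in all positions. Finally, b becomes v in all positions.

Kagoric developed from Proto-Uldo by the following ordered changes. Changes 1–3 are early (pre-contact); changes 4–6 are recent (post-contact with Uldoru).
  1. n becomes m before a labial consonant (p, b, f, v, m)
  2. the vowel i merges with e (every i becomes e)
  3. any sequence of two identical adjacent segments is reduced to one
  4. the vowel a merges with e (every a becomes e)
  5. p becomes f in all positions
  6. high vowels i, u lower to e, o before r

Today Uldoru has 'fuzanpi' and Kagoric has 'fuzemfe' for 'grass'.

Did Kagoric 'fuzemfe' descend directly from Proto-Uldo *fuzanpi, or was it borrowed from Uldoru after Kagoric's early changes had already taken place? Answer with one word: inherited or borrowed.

inherited

If inherited, *fuzanpi would pass through all of Kagoric's changes:
Kagoric: *fuzanpi
  fuzanpi → fuzampi   [nasal place assimilation]
  fuzampi → fuzampe   [vowel merger]
  fuzampe (rule 3 does not apply)
  fuzampe → fuzempe   [vowel merger]
  fuzempe → fuzemfe   [unconditioned shift]
  fuzemfe (rule 6 does not apply)
  giving Kagoric fuzemfe.
If borrowed from Uldoru 'fuzanpi' after the early changes, it would undergo only the recent ones:
  rule 4 (vowel merger): fuzanpi → fuzenpi
  rule 5 (unconditioned shift): fuzenpi → fuzenfi
  rule 6 (pre-rhotic lowering): no change (fuzenfi)
  ⇒ as a loan: fuzenfi
Kagoric 'fuzemfe' matches the inherited outcome exactly, so it is an inherited cognate, not a loan.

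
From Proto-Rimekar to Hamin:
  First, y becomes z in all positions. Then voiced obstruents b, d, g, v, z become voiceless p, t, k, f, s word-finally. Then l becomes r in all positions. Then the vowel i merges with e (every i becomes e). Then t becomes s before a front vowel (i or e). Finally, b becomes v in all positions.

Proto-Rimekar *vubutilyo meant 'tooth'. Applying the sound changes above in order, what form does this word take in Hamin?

Hamin: *vubutilyo > vubutilzo > vubutirzo > vubuterzo > vubuserzo > vuvuserzo  (by unconditioned shift, unconditioned shift, vowel merger, palatalisation, unconditioned shift)

vuvuserzo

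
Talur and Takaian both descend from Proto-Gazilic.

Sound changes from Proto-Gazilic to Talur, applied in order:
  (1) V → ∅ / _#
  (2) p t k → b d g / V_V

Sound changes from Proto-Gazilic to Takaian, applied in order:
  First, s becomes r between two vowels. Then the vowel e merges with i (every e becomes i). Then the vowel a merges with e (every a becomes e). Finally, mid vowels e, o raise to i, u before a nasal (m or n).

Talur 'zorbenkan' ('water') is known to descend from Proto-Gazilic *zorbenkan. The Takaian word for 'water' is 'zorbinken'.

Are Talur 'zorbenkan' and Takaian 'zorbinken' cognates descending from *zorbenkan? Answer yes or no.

no

Derive the expected Takaian reflex of *zorbenkan:
Takaian: *zorbenkan > zorbinkan > zorbinken > zorbinkin  (by vowel merger, vowel merger, pre-nasal raising)
The regular Takaian reflex would be 'zorbinkin', but the attested form is 'zorbinken'. The correspondence is irregular, so they are not cognates (the Takaian form has a different source).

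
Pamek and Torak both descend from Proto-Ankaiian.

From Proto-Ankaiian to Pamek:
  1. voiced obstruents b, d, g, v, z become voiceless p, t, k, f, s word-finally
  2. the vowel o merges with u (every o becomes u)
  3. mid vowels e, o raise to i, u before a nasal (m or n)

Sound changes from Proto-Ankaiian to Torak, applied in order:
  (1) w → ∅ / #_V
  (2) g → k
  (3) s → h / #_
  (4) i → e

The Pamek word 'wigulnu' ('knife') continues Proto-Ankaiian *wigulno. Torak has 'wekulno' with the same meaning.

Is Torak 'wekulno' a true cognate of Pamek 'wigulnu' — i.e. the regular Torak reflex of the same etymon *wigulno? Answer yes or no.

no

Derive the expected Torak reflex of *wigulno:
Torak: start from *wigulno.
  rule 1 (glide loss): wigulno → igulno
  rule 2 (unconditioned shift): igulno → ikulno
  rule 3: no change — ikulno
  rule 4 (vowel merger): ikulno → ekulno
  ⇒ Torak ekulno
The regular Torak reflex would be 'ekulno', but the attested form is 'wekulno'. The correspondence is irregular, so they are not cognates (the Torak form has a different source).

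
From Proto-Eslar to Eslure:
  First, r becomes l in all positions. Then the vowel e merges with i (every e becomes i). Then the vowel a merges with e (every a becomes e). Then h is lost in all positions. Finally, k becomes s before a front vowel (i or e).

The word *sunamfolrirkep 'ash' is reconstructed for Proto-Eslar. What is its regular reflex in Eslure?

sunemfollilsip

Eslure: *sunamfolrirkep > sunamfollilkep > sunamfollilkip > sunemfollilkip > sunemfollilsip  (by unconditioned shift, vowel merger, vowel merger, palatalisation)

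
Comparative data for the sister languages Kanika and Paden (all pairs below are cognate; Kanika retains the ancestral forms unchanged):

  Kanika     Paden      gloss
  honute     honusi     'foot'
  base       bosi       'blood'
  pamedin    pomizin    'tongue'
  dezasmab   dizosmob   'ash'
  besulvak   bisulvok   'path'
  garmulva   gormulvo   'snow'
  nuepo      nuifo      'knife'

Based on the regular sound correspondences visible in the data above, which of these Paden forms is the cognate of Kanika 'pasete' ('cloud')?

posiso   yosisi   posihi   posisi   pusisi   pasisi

posisi

base ~ bosi, dezasmab ~ dizosmob — Kanika a corresponds to Paden o after a consonant, before a consonant other than r, m, n, p, b, f, v.
pamedin ~ pomizin, dezasmab ~ dizosmob — Kanika e corresponds to Paden i after a consonant, before a consonant other than r, m, n, p, b, f, v.
honute ~ honusi — Kanika t corresponds to Paden s between vowels (before a front vowel).
honute ~ honusi, base ~ bosi — Kanika e corresponds to Paden i word-finally.
Applying these to Kanika 'pasete':
  pasete → posete   (a→o after a consonant, before a consonant other than r, m, n, p, b, f, v)
  posete → posite   (e→i after a consonant, before a consonant other than r, m, n, p, b, f, v)
  posite → posise   (t→s between vowels (before a front vowel))
  posise → posisi   (e→i word-finally)
So the Paden cognate is 'posisi'.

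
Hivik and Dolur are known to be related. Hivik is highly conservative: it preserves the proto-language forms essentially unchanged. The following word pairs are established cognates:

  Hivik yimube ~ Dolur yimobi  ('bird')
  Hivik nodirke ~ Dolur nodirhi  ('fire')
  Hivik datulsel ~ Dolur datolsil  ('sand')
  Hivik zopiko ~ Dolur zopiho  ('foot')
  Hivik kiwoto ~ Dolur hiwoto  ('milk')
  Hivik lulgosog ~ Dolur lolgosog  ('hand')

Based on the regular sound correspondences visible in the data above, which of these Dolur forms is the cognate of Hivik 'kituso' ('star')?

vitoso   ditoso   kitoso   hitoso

hitoso

kiwoto ~ hiwoto — Hivik k corresponds to Dolur h word-initially before a front vowel.
datulsel ~ datolsil, lulgosog ~ lolgosog — Hivik u corresponds to Dolur o after a consonant, before a consonant other than r, m, n, p, b, f, v.
Applying these to Hivik 'kituso':
  kituso → hituso   (k→h word-initially before a front vowel)
  hituso → hitoso   (u→o after a consonant, before a consonant other than r, m, n, p, b, f, v)
So the Dolur cognate is 'hitoso'.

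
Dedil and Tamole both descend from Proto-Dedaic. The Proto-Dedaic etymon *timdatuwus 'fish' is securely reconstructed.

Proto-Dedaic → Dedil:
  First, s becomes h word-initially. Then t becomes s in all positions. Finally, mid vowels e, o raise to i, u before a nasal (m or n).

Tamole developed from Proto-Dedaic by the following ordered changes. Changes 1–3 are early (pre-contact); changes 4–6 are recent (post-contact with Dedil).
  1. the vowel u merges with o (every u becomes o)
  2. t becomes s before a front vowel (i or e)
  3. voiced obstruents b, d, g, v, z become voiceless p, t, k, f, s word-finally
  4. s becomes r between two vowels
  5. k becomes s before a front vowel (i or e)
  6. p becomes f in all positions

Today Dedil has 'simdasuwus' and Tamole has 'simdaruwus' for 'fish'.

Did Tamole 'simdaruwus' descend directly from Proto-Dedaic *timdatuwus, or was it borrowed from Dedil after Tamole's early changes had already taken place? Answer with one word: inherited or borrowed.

If inherited, *timdatuwus would pass through all of Tamole's changes:
Tamole: *timdatuwus
  timdatuwus → timdatowos   [vowel merger]
  timdatowos → simdatowos   [palatalisation]
  simdatowos (rule 3 does not apply)
  simdatowos (rule 4 does not apply)
  simdatowos (rule 5 does not apply)
  simdatowos (rule 6 does not apply)
  giving Tamole simdatowos.
If borrowed from Dedil 'simdasuwus' after the early changes, it would undergo only the recent ones:
  rule 4 (rhotacism): simdasuwus → simdaruwus
  rule 5 (palatalisation): no change (simdaruwus)
  rule 6 (unconditioned shift): no change (simdaruwus)
  ⇒ as a loan: simdaruwus
Tamole 'simdaruwus' matches the loan outcome 'simdaruwus', not the inherited 'simdatowos' — it skipped the early Tamole changes, so it was borrowed from Dedil.

borrowed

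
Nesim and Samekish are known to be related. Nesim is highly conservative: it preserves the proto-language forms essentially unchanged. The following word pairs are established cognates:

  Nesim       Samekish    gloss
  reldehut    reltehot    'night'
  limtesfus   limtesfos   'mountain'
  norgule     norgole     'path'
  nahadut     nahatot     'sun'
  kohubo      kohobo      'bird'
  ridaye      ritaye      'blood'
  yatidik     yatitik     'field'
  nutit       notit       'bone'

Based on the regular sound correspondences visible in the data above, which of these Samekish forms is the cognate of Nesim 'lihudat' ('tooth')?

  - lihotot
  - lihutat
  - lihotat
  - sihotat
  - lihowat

reldehut ~ reltehot, limtesfus ~ limtesfos — Nesim u corresponds to Samekish o after a consonant, before a consonant other than r, m, n, p, b, f, v.
ridaye ~ ritaye — Nesim d corresponds to Samekish t between vowels (before a back vowel).
Applying these to Nesim 'lihudat':
  lihudat → lihodat   (u→o after a consonant, before a consonant other than r, m, n, p, b, f, v)
  lihodat → lihotat   (d→t between vowels (before a back vowel))
So the Samekish cognate is 'lihotat'.

lihotat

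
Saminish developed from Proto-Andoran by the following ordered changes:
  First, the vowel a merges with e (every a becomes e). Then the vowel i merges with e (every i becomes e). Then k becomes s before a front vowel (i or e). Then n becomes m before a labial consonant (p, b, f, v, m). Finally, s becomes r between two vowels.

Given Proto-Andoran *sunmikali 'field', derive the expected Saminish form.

Saminish: *sunmikali
  sunmikali → sunmikeli   [vowel merger]
  sunmikeli → sunmekele   [vowel merger]
  sunmekele → sunmesele   [palatalisation]
  sunmesele → summesele   [nasal place assimilation]
  summesele → summerele   [rhotacism]
  giving Saminish summerele.

summerele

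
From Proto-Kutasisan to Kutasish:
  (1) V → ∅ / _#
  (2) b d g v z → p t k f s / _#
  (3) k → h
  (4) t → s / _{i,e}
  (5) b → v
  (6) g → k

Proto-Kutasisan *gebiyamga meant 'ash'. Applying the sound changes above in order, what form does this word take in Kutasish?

Kutasish: start from *gebiyamga.
  rule 1 (apocope): gebiyamga → gebiyamg
  rule 2 (final devoicing): gebiyamg → gebiyamk
  rule 3 (unconditioned shift): gebiyamk → gebiyamh
  rule 4: no change — gebiyamh
  rule 5 (unconditioned shift): gebiyamh → geviyamh
  rule 6 (unconditioned shift): geviyamh → keviyamh
  ⇒ Kutasish keviyamh

keviyamh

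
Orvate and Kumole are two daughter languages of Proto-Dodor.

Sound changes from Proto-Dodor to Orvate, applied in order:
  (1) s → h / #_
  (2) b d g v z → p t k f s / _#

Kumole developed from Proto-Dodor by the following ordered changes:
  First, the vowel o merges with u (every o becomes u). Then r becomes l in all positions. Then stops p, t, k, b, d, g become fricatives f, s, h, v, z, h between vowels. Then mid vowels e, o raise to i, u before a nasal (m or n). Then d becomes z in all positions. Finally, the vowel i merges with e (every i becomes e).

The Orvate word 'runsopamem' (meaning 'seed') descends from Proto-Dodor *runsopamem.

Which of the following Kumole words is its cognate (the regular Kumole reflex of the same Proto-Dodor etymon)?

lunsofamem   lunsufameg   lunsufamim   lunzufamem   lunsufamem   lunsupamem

lunsufamem

Kumole: *runsopamem > runsupamem > lunsupamem > lunsufamem > lunsufamim > lunsufamem  (by vowel merger, unconditioned shift, intervocalic lenition, pre-nasal raising, vowel merger)
Only 'lunsufamem' matches the regular Kumole development of *runsopamem.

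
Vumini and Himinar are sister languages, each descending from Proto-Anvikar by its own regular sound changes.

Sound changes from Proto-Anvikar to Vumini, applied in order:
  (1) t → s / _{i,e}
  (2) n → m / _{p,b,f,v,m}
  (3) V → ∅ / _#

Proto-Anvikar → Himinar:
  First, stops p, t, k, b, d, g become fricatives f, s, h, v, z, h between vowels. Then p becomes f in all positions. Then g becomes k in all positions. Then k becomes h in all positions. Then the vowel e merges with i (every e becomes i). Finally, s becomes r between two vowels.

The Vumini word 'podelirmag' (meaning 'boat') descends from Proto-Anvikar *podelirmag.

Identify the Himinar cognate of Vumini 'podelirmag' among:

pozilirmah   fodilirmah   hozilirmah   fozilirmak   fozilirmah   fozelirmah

fozilirmah

Himinar: *podelirmag > pozelirmag > fozelirmag > fozelirmak > fozelirmah > fozilirmah  (by intervocalic lenition, unconditioned shift, unconditioned shift, unconditioned shift, vowel merger)
Only 'fozilirmah' matches the regular Himinar development of *podelirmag.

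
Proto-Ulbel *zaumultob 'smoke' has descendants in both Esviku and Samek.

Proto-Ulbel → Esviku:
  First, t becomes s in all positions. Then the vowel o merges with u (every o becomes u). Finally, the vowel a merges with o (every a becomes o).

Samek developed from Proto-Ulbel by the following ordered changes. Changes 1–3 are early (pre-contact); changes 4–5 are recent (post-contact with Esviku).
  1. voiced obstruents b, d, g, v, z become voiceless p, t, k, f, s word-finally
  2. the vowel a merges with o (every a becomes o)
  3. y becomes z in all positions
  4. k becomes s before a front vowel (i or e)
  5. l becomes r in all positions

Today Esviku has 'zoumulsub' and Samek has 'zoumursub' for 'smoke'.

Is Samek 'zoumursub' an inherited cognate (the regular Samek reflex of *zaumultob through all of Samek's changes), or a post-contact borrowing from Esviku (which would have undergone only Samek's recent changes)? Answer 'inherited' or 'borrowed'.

If inherited, *zaumultob would pass through all of Samek's changes:
Samek: start from *zaumultob.
  rule 1 (final devoicing): zaumultob → zaumultop
  rule 2 (vowel merger): zaumultop → zoumultop
  rule 3: no change — zoumultop
  rule 4: no change — zoumultop
  rule 5 (unconditioned shift): zoumultop → zoumurtop
  ⇒ Samek zoumurtop
If borrowed from Esviku 'zoumulsub' after the early changes, it would undergo only the recent ones:
  rule 4 (palatalisation): no change (zoumulsub)
  rule 5 (unconditioned shift): zoumulsub → zoumursub
  ⇒ as a loan: zoumursub
Samek 'zoumursub' matches the loan outcome 'zoumursub', not the inherited 'zoumurtop' — it skipped the early Samek changes, so it was borrowed from Esviku.

borrowed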